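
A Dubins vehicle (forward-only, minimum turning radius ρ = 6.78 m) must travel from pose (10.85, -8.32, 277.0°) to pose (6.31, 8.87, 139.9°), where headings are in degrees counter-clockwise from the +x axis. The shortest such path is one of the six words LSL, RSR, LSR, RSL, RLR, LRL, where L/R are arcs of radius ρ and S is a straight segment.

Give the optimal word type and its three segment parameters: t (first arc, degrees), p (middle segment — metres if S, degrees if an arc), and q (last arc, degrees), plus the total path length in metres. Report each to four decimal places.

LSR: t = 227.5761°, p = 18.1154 m, q = 4.6761°, L = 45.5985 m

Let ψ = atan2(Δy, Δx) = atan2(17.19, -4.54) = 104.7944° be the start→goal bearing.
Normalize: d = |goal − start| / ρ = 17.779418/6.78 = 2.622333, α = (θ_start − ψ) mod 360° = 172.2056° = 3.005555 rad, β = (θ_goal − ψ) mod 360° = 35.1056° = 0.612708 rad.
Common terms: sin α = 0.135619, cos α = -0.990761, sin β = 0.575085, cos β = 0.818094, cos(α−β) = -0.732543, d² = 6.876630. Work in radians in the unit-radius frame; every candidate has L = ρ·(t + p + q).
LSL: p² = 2 + d² − 2cos(α−β) + 2d(sin α − sin β) = 8.036863; p = √p² = 2.834936; φ = atan2(cos β − cos α, d + sin α − sin β) = 0.691974 rad; t = (φ − α) mod 2π = 3.969605 rad, q = (β − φ) mod 2π = 6.203919 rad → L = 6.78·(3.969605 + 2.834936 + 6.203919) = 6.78·13.008460 = 88.197361 m
RSR: p² = 2 + d² − 2cos(α−β) + 2d(sin β − sin α) = 12.646569; p = √p² = 3.556202; φ = atan2(cos α − cos β, d − sin α + sin β) = -0.533614 rad; t = (α − φ) mod 2π = 3.539168 rad, q = (φ − β) mod 2π = 5.136863 rad → L = 6.78·(3.539168 + 3.556202 + 5.136863) = 6.78·12.232233 = 82.934541 m
LSR: p² = d² − 2 + 2cos(α−β) + 2d(sin α + sin β) = 7.138950; p = √p² = 2.671881; φ = atan2(−cos α − cos β, d + sin α + sin β) − atan2(−2, p) = 0.694322 rad; t = (φ − α) mod 2π = 3.971953 rad, q = (φ − β) mod 2π = 0.081614 rad → L = 6.78·(3.971953 + 2.671881 + 0.081614) = 6.78·6.725448 = 45.598540 m
RSL: p² = d² − 2 + 2cos(α−β) − 2d(sin α + sin β) = -0.315860 < 0 → infeasible
RLR: c = (6 − d² + 2cos(α−β) + 2d(sin α − sin β))/8 = -0.580821; p = 2π − arccos c = 4.092652 rad; φ = atan2(cos α − cos β, d − sin α + sin β) = -0.533614 rad; t = (α − φ + p/2) mod 2π = 5.585494 rad, q = (α − β − t + p) mod 2π = 0.900004 rad → L = 6.78·(5.585494 + 4.092652 + 0.900004) = 6.78·10.578150 = 71.719858 m
LRL: c = (6 − d² + 2cos(α−β) − 2d(sin α − sin β))/8 = -0.004608; p = 2π − arccos c = 4.707781 rad; φ = atan2(cos β − cos α, d + sin α − sin β) = 0.691974 rad; t = (φ − α + p/2) mod 2π = 0.040310 rad, q = (β − α − t + p) mod 2π = 2.274625 rad → L = 6.78·(0.040310 + 4.707781 + 2.274625) = 6.78·7.022716 = 47.614013 m
Shortest: LSR with L = 45.598540 m ≈ 45.5985 m
Convert LSR to answer units (arcs ×180/π): t = 3.971953·180/π = 227.5761°, p = ρ·p = 6.78·2.671881 = 18.1154 m, q = 0.081614·180/π = 4.6761°, L = 45.5985 m.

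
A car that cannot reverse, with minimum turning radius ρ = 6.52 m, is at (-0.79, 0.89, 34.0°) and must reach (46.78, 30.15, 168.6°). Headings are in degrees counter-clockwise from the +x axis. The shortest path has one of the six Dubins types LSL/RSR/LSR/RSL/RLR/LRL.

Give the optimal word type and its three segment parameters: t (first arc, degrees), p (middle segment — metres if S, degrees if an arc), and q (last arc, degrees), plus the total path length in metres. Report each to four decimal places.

Let ψ = atan2(Δy, Δx) = atan2(29.26, 47.57) = 31.5954° be the start→goal bearing.
Normalize: d = |goal − start| / ρ = 55.848478/6.52 = 8.565717, α = (θ_start − ψ) mod 360° = 2.4046° = 0.041968 rad, β = (θ_goal − ψ) mod 360° = 137.0046° = 2.391181 rad.
Common terms: sin α = 0.041956, cos α = 0.999119, sin β = 0.681940, cos β = -0.731408, cos(α−β) = -0.702153, d² = 73.371516. Work in radians in the unit-radius frame; every candidate has L = ρ·(t + p + q).
LSL: p² = 2 + d² − 2cos(α−β) + 2d(sin α − sin β) = 65.811980; p = √p² = 8.112458; φ = atan2(cos β − cos α, d + sin α − sin β) = -0.214969 rad; t = (φ − α) mod 2π = 6.026248 rad, q = (β − φ) mod 2π = 2.606150 rad → L = 6.52·(6.026248 + 8.112458 + 2.606150) = 6.52·16.744857 = 109.176466 m
RSR: p² = 2 + d² − 2cos(α−β) + 2d(sin β − sin α) = 87.739665; p = √p² = 9.366945; φ = atan2(cos α − cos β, d − sin α + sin β) = 0.185816 rad; t = (α − φ) mod 2π = 6.139338 rad, q = (φ − β) mod 2π = 4.077820 rad → L = 6.52·(6.139338 + 9.366945 + 4.077820) = 6.52·19.584103 = 127.688350 m
LSR: p² = d² − 2 + 2cos(α−β) + 2d(sin α + sin β) = 82.368579; p = √p² = 9.075714; φ = atan2(−cos α − cos β, d + sin α + sin β) − atan2(−2, p) = 0.188091 rad; t = (φ − α) mod 2π = 0.146123 rad, q = (φ − β) mod 2π = 4.080095 rad → L = 6.52·(0.146123 + 9.075714 + 4.080095) = 6.52·13.301932 = 86.728597 m
RSL: p² = d² − 2 + 2cos(α−β) − 2d(sin α + sin β) = 57.565842; p = √p² = 7.587216; φ = atan2(cos α + cos β, d − sin α − sin β) − atan2(2, p) = -0.223613 rad; t = (α − φ) mod 2π = 0.265581 rad, q = (β − φ) mod 2π = 2.614794 rad → L = 6.52·(0.265581 + 7.587216 + 2.614794) = 6.52·10.467591 = 68.248690 m
RLR: c = (6 − d² + 2cos(α−β) + 2d(sin α − sin β))/8 = -9.967458, |c| > 1 → infeasible
LRL: c = (6 − d² + 2cos(α−β) − 2d(sin α − sin β))/8 = -7.226497, |c| > 1 → infeasible
Shortest: RSL with L = 68.248690 m ≈ 68.2487 m
Convert RSL to answer units (arcs ×180/π): t = 0.265581·180/π = 15.2167°, p = ρ·p = 6.52·7.587216 = 49.4686 m, q = 2.614794·180/π = 149.8167°, L = 68.2487 m.

RSL: t = 15.2167°, p = 49.4686 m, q = 149.8167°, L = 68.2487 m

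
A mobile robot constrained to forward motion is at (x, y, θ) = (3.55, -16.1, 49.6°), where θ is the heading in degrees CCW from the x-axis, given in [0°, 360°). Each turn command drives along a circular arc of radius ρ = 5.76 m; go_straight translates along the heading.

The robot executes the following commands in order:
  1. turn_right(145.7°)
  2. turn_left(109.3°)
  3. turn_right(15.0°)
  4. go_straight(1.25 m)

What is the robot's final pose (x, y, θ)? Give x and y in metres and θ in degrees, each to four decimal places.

set_pose: (x, y, θ) = (3.5500, -16.1000, 49.6000°), ρ = 5.76
turn_right(145.7°): centre at ρ to the right, rotate −145.7° → (13.6638, -20.4453, -96.1000° ≡ 263.9000°)
turn_left(109.3°): centre at ρ to the left, rotate +109.3° → (20.7065, -26.6651, 373.2000° ≡ 13.2000°)
turn_right(15.0°): centre at ρ to the right, rotate −15.0° → (22.2028, -26.5158, -1.8000° ≡ 358.2000°)
go_straight(1.25): x += 1.25·cos θ, y += 1.25·sin θ → (23.4521, -26.5551, 358.2000°)

(23.4521, -26.5551, 358.2000°)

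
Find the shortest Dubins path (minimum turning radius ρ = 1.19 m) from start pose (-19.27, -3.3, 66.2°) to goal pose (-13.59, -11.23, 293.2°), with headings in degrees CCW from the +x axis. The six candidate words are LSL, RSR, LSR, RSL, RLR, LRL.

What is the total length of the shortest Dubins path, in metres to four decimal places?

Let ψ = atan2(Δy, Δx) = atan2(-7.93, 5.68) = -54.3872° be the start→goal bearing.
Normalize: d = |goal − start| / ρ = 9.754348/1.19 = 8.196931, α = (θ_start − ψ) mod 360° = 120.5872° = 2.104644 rad, β = (θ_goal − ψ) mod 360° = 347.5872° = 6.066541 rad.
Common terms: sin α = 0.860856, cos α = -0.508849, sin β = -0.214953, cos β = 0.976624, cos(α−β) = -0.681998, d² = 67.189676. Work in radians in the unit-radius frame; every candidate has L = ρ·(t + p + q).
LSL: p² = 2 + d² − 2cos(α−β) + 2d(sin α − sin β) = 88.190336; p = √p² = 9.390971; φ = atan2(cos β − cos α, d + sin α − sin β) = 0.158848 rad; t = (φ − α) mod 2π = 4.337390 rad, q = (β − φ) mod 2π = 5.907693 rad → L = 1.19·(4.337390 + 9.390971 + 5.907693) = 1.19·19.636054 = 23.366904 m
RSR: p² = 2 + d² − 2cos(α−β) + 2d(sin β − sin α) = 52.917010; p = √p² = 7.274408; φ = atan2(cos α − cos β, d − sin α + sin β) = -0.205652 rad; t = (α − φ) mod 2π = 2.310296 rad, q = (φ − β) mod 2π = 0.010992 rad → L = 1.19·(2.310296 + 7.274408 + 0.010992) = 1.19·9.595696 = 11.418878 m
LSR: p² = d² − 2 + 2cos(α−β) + 2d(sin α + sin β) = 74.414512; p = √p² = 8.626385; φ = atan2(−cos α − cos β, d + sin α + sin β) − atan2(−2, p) = 0.174972 rad; t = (φ − α) mod 2π = 4.353514 rad, q = (φ − β) mod 2π = 0.391616 rad → L = 1.19·(4.353514 + 8.626385 + 0.391616) = 1.19·13.371515 = 15.912102 m
RSL: p² = d² − 2 + 2cos(α−β) − 2d(sin α + sin β) = 53.236846; p = √p² = 7.296358; φ = atan2(cos α + cos β, d − sin α − sin β) − atan2(2, p) = -0.205669 rad; t = (α − φ) mod 2π = 2.310312 rad, q = (β − φ) mod 2π = 6.272210 rad → L = 1.19·(2.310312 + 7.296358 + 6.272210) = 1.19·15.878881 = 18.895868 m
RLR: c = (6 − d² + 2cos(α−β) + 2d(sin α − sin β))/8 = -5.614626, |c| > 1 → infeasible
LRL: c = (6 − d² + 2cos(α−β) − 2d(sin α − sin β))/8 = -10.023792, |c| > 1 → infeasible
Shortest: RSR with L = 11.418878 m ≈ 11.4189 m

11.4189 m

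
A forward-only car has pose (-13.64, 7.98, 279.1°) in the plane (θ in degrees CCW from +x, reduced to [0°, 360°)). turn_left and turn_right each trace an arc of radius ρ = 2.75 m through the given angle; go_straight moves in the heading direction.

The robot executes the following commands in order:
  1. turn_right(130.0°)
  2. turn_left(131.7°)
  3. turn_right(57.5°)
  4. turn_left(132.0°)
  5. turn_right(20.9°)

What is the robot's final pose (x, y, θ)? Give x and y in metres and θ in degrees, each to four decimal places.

set_pose: (x, y, θ) = (-13.6400, 7.9800, 279.1000°), ρ = 2.75
turn_right(130.0°): centre at ρ to the right, rotate −130.0° → (-17.7676, 5.1854, 149.1000°)
turn_left(131.7°): centre at ρ to the left, rotate +131.7° → (-21.8812, 2.3104, 280.8000°)
turn_right(57.5°): centre at ρ to the right, rotate −57.5° → (-22.6964, -0.2063, 223.3000°)
turn_left(132.0°): centre at ρ to the left, rotate +132.0° → (-21.0358, -4.9484, 355.3000°)
turn_right(20.9°): centre at ρ to the right, rotate −20.9° → (-20.0729, -5.2091, 334.4000°)

(-20.0729, -5.2091, 334.4000°)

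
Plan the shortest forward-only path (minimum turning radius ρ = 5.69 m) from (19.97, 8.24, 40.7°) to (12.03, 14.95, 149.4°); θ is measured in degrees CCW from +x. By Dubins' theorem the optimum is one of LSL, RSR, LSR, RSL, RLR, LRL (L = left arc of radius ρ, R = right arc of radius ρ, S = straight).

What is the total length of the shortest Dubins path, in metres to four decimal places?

39.6669 m

Let ψ = atan2(Δy, Δx) = atan2(6.71, -7.94) = 139.7992° be the start→goal bearing.
Normalize: d = |goal − start| / ρ = 10.395562/5.69 = 1.826988, α = (θ_start − ψ) mod 360° = 260.9008° = 4.553577 rad, β = (θ_goal − ψ) mod 360° = 9.6008° = 0.167565 rad.
Common terms: sin α = -0.987416, cos α = -0.158145, sin β = 0.166782, cos β = 0.985994, cos(α−β) = -0.320613, d² = 3.337885. Work in radians in the unit-radius frame; every candidate has L = ρ·(t + p + q).
LSL: p² = 2 + d² − 2cos(α−β) + 2d(sin α − sin β) = 1.761701; p = √p² = 1.327291; φ = atan2(cos β − cos α, d + sin α − sin β) = 1.039223 rad; t = (φ − α) mod 2π = 2.768831 rad, q = (β − φ) mod 2π = 5.411527 rad → L = 5.69·(2.768831 + 1.327291 + 5.411527) = 5.69·9.507649 = 54.098522 m
RSR: p² = 2 + d² − 2cos(α−β) + 2d(sin β − sin α) = 10.196522; p = √p² = 3.193199; φ = atan2(cos α − cos β, d − sin α + sin β) = -0.366452 rad; t = (α − φ) mod 2π = 4.920029 rad, q = (φ − β) mod 2π = 5.749169 rad → L = 5.69·(4.920029 + 3.193199 + 5.749169) = 5.69·13.862397 = 78.877039 m
LSR: p² = d² − 2 + 2cos(α−β) + 2d(sin α + sin β) = -2.301918 < 0 → infeasible
RSL: p² = d² − 2 + 2cos(α−β) − 2d(sin α + sin β) = 3.695236; p = √p² = 1.922300; φ = atan2(cos α + cos β, d − sin α − sin β) − atan2(2, p) = -0.502160 rad; t = (α − φ) mod 2π = 5.055737 rad, q = (β − φ) mod 2π = 0.669725 rad → L = 5.69·(5.055737 + 1.922300 + 0.669725) = 5.69·7.647762 = 43.515764 m
RLR: c = (6 − d² + 2cos(α−β) + 2d(sin α − sin β))/8 = -0.274565; p = 2π − arccos c = 4.434251 rad; φ = atan2(cos α − cos β, d − sin α + sin β) = -0.366452 rad; t = (α − φ + p/2) mod 2π = 0.853969 rad, q = (α − β − t + p) mod 2π = 1.683109 rad → L = 5.69·(0.853969 + 4.434251 + 1.683109) = 5.69·6.971330 = 39.666868 m
LRL: c = (6 − d² + 2cos(α−β) − 2d(sin α − sin β))/8 = 0.779787; p = 2π − arccos c = 5.606715 rad; φ = atan2(cos β − cos α, d + sin α − sin β) = 1.039223 rad; t = (φ − α + p/2) mod 2π = 5.572189 rad, q = (β − α − t + p) mod 2π = 1.931699 rad → L = 5.69·(5.572189 + 5.606715 + 1.931699) = 5.69·13.110603 = 74.599333 m
Shortest: RLR with L = 39.666868 m ≈ 39.6669 m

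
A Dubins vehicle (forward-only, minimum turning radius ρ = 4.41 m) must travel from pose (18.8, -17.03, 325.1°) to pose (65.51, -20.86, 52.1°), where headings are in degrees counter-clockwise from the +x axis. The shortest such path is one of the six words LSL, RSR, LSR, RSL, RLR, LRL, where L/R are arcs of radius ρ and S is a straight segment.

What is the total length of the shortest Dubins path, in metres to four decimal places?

Let ψ = atan2(Δy, Δx) = atan2(-3.83, 46.71) = -4.6875° be the start→goal bearing.
Normalize: d = |goal − start| / ρ = 46.866758/4.41 = 10.627383, α = (θ_start − ψ) mod 360° = 329.7875° = 5.755878 rad, β = (θ_goal − ψ) mod 360° = 56.7875° = 0.991129 rad.
Common terms: sin α = -0.503209, cos α = 0.864165, sin β = 0.836645, cos β = 0.547746, cos(α−β) = 0.052336, d² = 112.941264. Work in radians in the unit-radius frame; every candidate has L = ρ·(t + p + q).
LSL: p² = 2 + d² − 2cos(α−β) + 2d(sin α − sin β) = 86.358324; p = √p² = 9.292918; φ = atan2(cos β − cos α, d + sin α − sin β) = -0.034056 rad; t = (φ − α) mod 2π = 0.493252 rad, q = (β − φ) mod 2π = 1.025185 rad → L = 4.41·(0.493252 + 9.292918 + 1.025185) = 4.41·10.811354 = 47.678073 m
RSR: p² = 2 + d² − 2cos(α−β) + 2d(sin β − sin α) = 143.314861; p = √p² = 11.971418; φ = atan2(cos α − cos β, d − sin α + sin β) = 0.026434 rad; t = (α − φ) mod 2π = 5.729443 rad, q = (φ − β) mod 2π = 5.318491 rad → L = 4.41·(5.729443 + 11.971418 + 5.318491) = 4.41·23.019353 = 101.515345 m
LSR: p² = d² − 2 + 2cos(α−β) + 2d(sin α + sin β) = 118.133046; p = √p² = 10.868903; φ = atan2(−cos α − cos β, d + sin α + sin β) − atan2(−2, p) = 0.053867 rad; t = (φ − α) mod 2π = 0.581174 rad, q = (φ − β) mod 2π = 5.345923 rad → L = 4.41·(0.581174 + 10.868903 + 5.345923) = 4.41·16.796000 = 74.070361 m
RSL: p² = d² − 2 + 2cos(α−β) − 2d(sin α + sin β) = 103.958826; p = √p² = 10.196020; φ = atan2(cos α + cos β, d − sin α − sin β) − atan2(2, p) = -0.057387 rad; t = (α − φ) mod 2π = 5.813265 rad, q = (β − φ) mod 2π = 1.048516 rad → L = 4.41·(5.813265 + 10.196020 + 1.048516) = 4.41·17.057800 = 75.224900 m
RLR: c = (6 − d² + 2cos(α−β) + 2d(sin α − sin β))/8 = -16.914358, |c| > 1 → infeasible
LRL: c = (6 − d² + 2cos(α−β) − 2d(sin α − sin β))/8 = -9.794790, |c| > 1 → infeasible
Shortest: LSL with L = 47.678073 m ≈ 47.6781 m

47.6781 m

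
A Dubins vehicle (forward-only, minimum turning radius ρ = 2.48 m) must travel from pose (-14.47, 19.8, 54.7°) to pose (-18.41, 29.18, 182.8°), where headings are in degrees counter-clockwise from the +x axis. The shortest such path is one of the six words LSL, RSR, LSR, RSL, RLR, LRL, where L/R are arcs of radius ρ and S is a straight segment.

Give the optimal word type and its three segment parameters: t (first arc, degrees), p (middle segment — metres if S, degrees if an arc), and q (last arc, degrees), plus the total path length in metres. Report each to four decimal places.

Let ψ = atan2(Δy, Δx) = atan2(9.38, -3.94) = 112.7845° be the start→goal bearing.
Normalize: d = |goal − start| / ρ = 10.173888/2.48 = 4.102374, α = (θ_start − ψ) mod 360° = 301.9155° = 5.269420 rad, β = (θ_goal − ψ) mod 360° = 70.0155° = 1.222001 rad.
Common terms: sin α = -0.848829, cos α = 0.528668, sin β = 0.939785, cos β = 0.341766, cos(α−β) = -0.617036, d² = 16.829475. Work in radians in the unit-radius frame; every candidate has L = ρ·(t + p + q).
LSL: p² = 2 + d² − 2cos(α−β) + 2d(sin α − sin β) = 5.388420; p = √p² = 2.321297; φ = atan2(cos β − cos α, d + sin α − sin β) = -0.080604 rad; t = (φ − α) mod 2π = 0.933162 rad, q = (β − φ) mod 2π = 1.302605 rad → L = 2.48·(0.933162 + 2.321297 + 1.302605) = 2.48·4.557064 = 11.301518 m
RSR: p² = 2 + d² − 2cos(α−β) + 2d(sin β − sin α) = 34.738672; p = √p² = 5.893952; φ = atan2(cos α − cos β, d − sin α + sin β) = 0.031716 rad; t = (α − φ) mod 2π = 5.237704 rad, q = (φ − β) mod 2π = 5.092900 rad → L = 2.48·(5.237704 + 5.893952 + 5.092900) = 2.48·16.224556 = 40.236899 m
LSR: p² = d² − 2 + 2cos(α−β) + 2d(sin α + sin β) = 14.341679; p = √p² = 3.787041; φ = atan2(−cos α − cos β, d + sin α + sin β) − atan2(−2, p) = 0.281218 rad; t = (φ − α) mod 2π = 1.294983 rad, q = (φ − β) mod 2π = 5.342402 rad → L = 2.48·(1.294983 + 3.787041 + 5.342402) = 2.48·10.424426 = 25.852578 m
RSL: p² = d² − 2 + 2cos(α−β) − 2d(sin α + sin β) = 12.849126; p = √p² = 3.584568; φ = atan2(cos α + cos β, d − sin α − sin β) − atan2(2, p) = -0.295248 rad; t = (α − φ) mod 2π = 5.564668 rad, q = (β − φ) mod 2π = 1.517249 rad → L = 2.48·(5.564668 + 3.584568 + 1.517249) = 2.48·10.666484 = 26.452881 m
RLR: c = (6 − d² + 2cos(α−β) + 2d(sin α − sin β))/8 = -3.342334, |c| > 1 → infeasible
LRL: c = (6 − d² + 2cos(α−β) − 2d(sin α − sin β))/8 = 0.326447; p = 2π − arccos c = 5.044932 rad; φ = atan2(cos β − cos α, d + sin α − sin β) = -0.080604 rad; t = (φ − α + p/2) mod 2π = 3.455628 rad, q = (β − α − t + p) mod 2π = 3.825071 rad → L = 2.48·(3.455628 + 5.044932 + 3.825071) = 2.48·12.325630 = 30.567563 m
Shortest: LSL with L = 11.301518 m ≈ 11.3015 m
Convert LSL to answer units (arcs ×180/π): t = 0.933162·180/π = 53.4662°, p = ρ·p = 2.48·2.321297 = 5.7568 m, q = 1.302605·180/π = 74.6338°, L = 11.3015 m.

LSL: t = 53.4662°, p = 5.7568 m, q = 74.6338°, L = 11.3015 m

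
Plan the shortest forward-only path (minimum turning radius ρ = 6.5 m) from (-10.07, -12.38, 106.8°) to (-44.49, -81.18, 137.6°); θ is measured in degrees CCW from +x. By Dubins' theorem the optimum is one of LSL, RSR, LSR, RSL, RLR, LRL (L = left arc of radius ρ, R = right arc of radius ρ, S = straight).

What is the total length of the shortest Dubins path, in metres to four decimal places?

Let ψ = atan2(Δy, Δx) = atan2(-68.80, -34.42) = -116.5784° be the start→goal bearing.
Normalize: d = |goal − start| / ρ = 76.929685/6.5 = 11.835336, α = (θ_start − ψ) mod 360° = 223.3784° = 3.898688 rad, β = (θ_goal − ψ) mod 360° = 254.1784° = 4.436250 rad.
Common terms: sin α = -0.686813, cos α = -0.726834, sin β = -0.962115, cos β = -0.272643, cos(α−β) = 0.858960, d² = 140.075181. Work in radians in the unit-radius frame; every candidate has L = ρ·(t + p + q).
LSL: p² = 2 + d² − 2cos(α−β) + 2d(sin α − sin β) = 146.873843; p = √p² = 12.119152; φ = atan2(cos β − cos α, d + sin α − sin β) = 0.037486 rad; t = (φ − α) mod 2π = 2.421983 rad, q = (β − φ) mod 2π = 4.398764 rad → L = 6.5·(2.421983 + 12.119152 + 4.398764) = 6.5·18.939899 = 123.109341 m
RSR: p² = 2 + d² − 2cos(α−β) + 2d(sin β − sin α) = 133.840679; p = √p² = 11.568953; φ = atan2(cos α − cos β, d − sin α + sin β) = -0.039270 rad; t = (α − φ) mod 2π = 3.937958 rad, q = (φ − β) mod 2π = 1.807666 rad → L = 6.5·(3.937958 + 11.568953 + 1.807666) = 6.5·17.314577 = 112.544752 m
LSR: p² = d² − 2 + 2cos(α−β) + 2d(sin α + sin β) = 100.761858; p = √p² = 10.038021; φ = atan2(−cos α − cos β, d + sin α + sin β) − atan2(−2, p) = 0.294473 rad; t = (φ − α) mod 2π = 2.678970 rad, q = (φ − β) mod 2π = 2.141409 rad → L = 6.5·(2.678970 + 10.038021 + 2.141409) = 6.5·14.858399 = 96.579594 m
RSL: p² = d² − 2 + 2cos(α−β) − 2d(sin α + sin β) = 178.824344; p = √p² = 13.372522; φ = atan2(cos α + cos β, d − sin α − sin β) − atan2(2, p) = -0.222446 rad; t = (α − φ) mod 2π = 4.121135 rad, q = (β − φ) mod 2π = 4.658696 rad → L = 6.5·(4.121135 + 13.372522 + 4.658696) = 6.5·22.152353 = 143.990292 m
RLR: c = (6 − d² + 2cos(α−β) + 2d(sin α − sin β))/8 = -15.730085, |c| > 1 → infeasible
LRL: c = (6 − d² + 2cos(α−β) − 2d(sin α − sin β))/8 = -17.359230, |c| > 1 → infeasible
Shortest: LSR with L = 96.579594 m ≈ 96.5796 m

96.5796 m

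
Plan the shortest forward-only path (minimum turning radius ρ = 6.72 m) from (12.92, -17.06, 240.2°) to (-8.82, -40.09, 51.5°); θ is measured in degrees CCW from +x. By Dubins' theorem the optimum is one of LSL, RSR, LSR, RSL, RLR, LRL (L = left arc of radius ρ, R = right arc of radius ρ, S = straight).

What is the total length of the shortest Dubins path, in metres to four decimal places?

54.5026 m

Let ψ = atan2(Δy, Δx) = atan2(-23.03, -21.74) = -133.3495° be the start→goal bearing.
Normalize: d = |goal − start| / ρ = 31.670309/6.72 = 4.712844, α = (θ_start − ψ) mod 360° = 13.5495° = 0.236484 rad, β = (θ_goal − ψ) mod 360° = 184.8495° = 3.226233 rad.
Common terms: sin α = 0.234286, cos α = 0.972168, sin β = -0.084539, cos β = -0.996420, cos(α−β) = -0.988494, d² = 22.210895. Work in radians in the unit-radius frame; every candidate has L = ρ·(t + p + q).
LSL: p² = 2 + d² − 2cos(α−β) + 2d(sin α − sin β) = 29.193032; p = √p² = 5.403058; φ = atan2(cos β − cos α, d + sin α − sin β) = -0.372932 rad; t = (φ − α) mod 2π = 5.673770 rad, q = (β − φ) mod 2π = 3.599165 rad → L = 6.72·(5.673770 + 5.403058 + 3.599165) = 6.72·14.675992 = 98.622666 m
RSR: p² = 2 + d² − 2cos(α−β) + 2d(sin β − sin α) = 23.182734; p = √p² = 4.814845; φ = atan2(cos α − cos β, d − sin α + sin β) = 0.421202 rad; t = (α − φ) mod 2π = 6.098467 rad, q = (φ − β) mod 2π = 3.478155 rad → L = 6.72·(6.098467 + 4.814845 + 3.478155) = 6.72·14.391467 = 96.710657 m
LSR: p² = d² − 2 + 2cos(α−β) + 2d(sin α + sin β) = 19.645372; p = √p² = 4.432310; φ = atan2(−cos α − cos β, d + sin α + sin β) − atan2(−2, p) = 0.428865 rad; t = (φ − α) mod 2π = 0.192381 rad, q = (φ − β) mod 2π = 3.485818 rad → L = 6.72·(0.192381 + 4.432310 + 3.485818) = 6.72·8.110509 = 54.502621 m
RSL: p² = d² − 2 + 2cos(α−β) − 2d(sin α + sin β) = 16.822443; p = √p² = 4.101517; φ = atan2(cos α + cos β, d − sin α − sin β) − atan2(2, p) = -0.459013 rad; t = (α − φ) mod 2π = 0.695497 rad, q = (β − φ) mod 2π = 3.685246 rad → L = 6.72·(0.695497 + 4.101517 + 3.685246) = 6.72·8.482260 = 57.000791 m
RLR: c = (6 − d² + 2cos(α−β) + 2d(sin α − sin β))/8 = -1.897842, |c| > 1 → infeasible
LRL: c = (6 − d² + 2cos(α−β) − 2d(sin α − sin β))/8 = -2.649129, |c| > 1 → infeasible
Shortest: LSR with L = 54.502621 m ≈ 54.5026 m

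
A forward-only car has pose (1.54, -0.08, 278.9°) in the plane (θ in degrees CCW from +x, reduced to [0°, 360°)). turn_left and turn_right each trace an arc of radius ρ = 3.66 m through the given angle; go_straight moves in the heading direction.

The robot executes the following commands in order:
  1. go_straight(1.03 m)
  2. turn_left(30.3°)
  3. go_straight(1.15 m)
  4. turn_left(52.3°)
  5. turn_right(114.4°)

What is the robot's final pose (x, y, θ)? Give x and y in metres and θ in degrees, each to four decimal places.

(9.6053, -10.1642, 247.1000°)

set_pose: (x, y, θ) = (1.5400, -0.0800, 278.9000°), ρ = 3.66
go_straight(1.03): x += 1.03·cos θ, y += 1.03·sin θ → (1.6994, -1.0976, 278.9000°)
turn_left(30.3°): centre at ρ to the left, rotate +30.3° → (2.4790, -2.8446, 309.2000°)
go_straight(1.15): x += 1.15·cos θ, y += 1.15·sin θ → (3.2058, -3.7358, 309.2000°)
turn_left(52.3°): centre at ρ to the left, rotate +52.3° → (6.1379, -5.0813, 361.5000° ≡ 1.5000°)
turn_right(114.4°): centre at ρ to the right, rotate −114.4° → (9.6053, -10.1642, -112.9000° ≡ 247.1000°)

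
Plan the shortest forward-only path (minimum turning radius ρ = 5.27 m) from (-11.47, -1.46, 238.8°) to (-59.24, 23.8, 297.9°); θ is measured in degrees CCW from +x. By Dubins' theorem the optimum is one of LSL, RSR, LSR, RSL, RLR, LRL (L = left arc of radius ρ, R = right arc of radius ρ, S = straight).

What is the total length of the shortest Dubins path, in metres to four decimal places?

Let ψ = atan2(Δy, Δx) = atan2(25.26, -47.77) = 152.1308° be the start→goal bearing.
Normalize: d = |goal − start| / ρ = 54.037399/5.27 = 10.253776, α = (θ_start − ψ) mod 360° = 86.6692° = 1.512662 rad, β = (θ_goal − ψ) mod 360° = 145.7692° = 2.544152 rad.
Common terms: sin α = 0.998311, cos α = 0.058101, sin β = 0.562528, cos β = -0.826778, cos(α−β) = 0.513541, d² = 105.139921. Work in radians in the unit-radius frame; every candidate has L = ρ·(t + p + q).
LSL: p² = 2 + d² − 2cos(α−β) + 2d(sin α − sin β) = 115.049664; p = √p² = 10.726121; φ = atan2(cos β − cos α, d + sin α − sin β) = -0.082591 rad; t = (φ − α) mod 2π = 4.687932 rad, q = (β − φ) mod 2π = 2.626743 rad → L = 5.27·(4.687932 + 10.726121 + 2.626743) = 5.27·18.040796 = 95.074992 m
RSR: p² = 2 + d² − 2cos(α−β) + 2d(sin β − sin α) = 97.176012; p = √p² = 9.857789; φ = atan2(cos α − cos β, d − sin α + sin β) = 0.089885 rad; t = (α − φ) mod 2π = 1.422777 rad, q = (φ − β) mod 2π = 3.828919 rad → L = 5.27·(1.422777 + 9.857789 + 3.828919) = 5.27·15.109485 = 79.626987 m
LSR: p² = d² − 2 + 2cos(α−β) + 2d(sin α + sin β) = 136.175994; p = √p² = 11.669447; φ = atan2(−cos α − cos β, d + sin α + sin β) − atan2(−2, p) = 0.234709 rad; t = (φ − α) mod 2π = 5.005232 rad, q = (φ − β) mod 2π = 3.973742 rad → L = 5.27·(5.005232 + 11.669447 + 3.973742) = 5.27·20.648421 = 108.817177 m
RSL: p² = d² − 2 + 2cos(α−β) − 2d(sin α + sin β) = 72.158013; p = √p² = 8.494587; φ = atan2(cos α + cos β, d − sin α − sin β) − atan2(2, p) = -0.319429 rad; t = (α − φ) mod 2π = 1.832091 rad, q = (β − φ) mod 2π = 2.863581 rad → L = 5.27·(1.832091 + 8.494587 + 2.863581) = 5.27·13.190259 = 69.512663 m
RLR: c = (6 − d² + 2cos(α−β) + 2d(sin α − sin β))/8 = -11.147002, |c| > 1 → infeasible
LRL: c = (6 − d² + 2cos(α−β) − 2d(sin α − sin β))/8 = -13.381208, |c| > 1 → infeasible
Shortest: RSL with L = 69.512663 m ≈ 69.5127 m

69.5127 m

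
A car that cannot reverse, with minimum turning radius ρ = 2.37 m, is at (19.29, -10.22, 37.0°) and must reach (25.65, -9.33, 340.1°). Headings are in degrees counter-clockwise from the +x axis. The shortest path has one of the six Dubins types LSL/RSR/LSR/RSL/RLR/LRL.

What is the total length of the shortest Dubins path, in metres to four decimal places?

6.5177 m

Let ψ = atan2(Δy, Δx) = atan2(0.89, 6.36) = 7.9661° be the start→goal bearing.
Normalize: d = |goal − start| / ρ = 6.421970/2.37 = 2.709692, α = (θ_start − ψ) mod 360° = 29.0339° = 0.506738 rad, β = (θ_goal − ψ) mod 360° = 332.1339° = 5.796831 rad.
Common terms: sin α = 0.485327, cos α = 0.874333, sin β = -0.467406, cos β = 0.884043, cos(α−β) = 0.546102, d² = 7.342431. Work in radians in the unit-radius frame; every candidate has L = ρ·(t + p + q).
LSL: p² = 2 + d² − 2cos(α−β) + 2d(sin α − sin β) = 13.413458; p = √p² = 3.662439; φ = atan2(cos β − cos α, d + sin α − sin β) = 0.002651 rad; t = (φ − α) mod 2π = 5.779099 rad, q = (β − φ) mod 2π = 5.794179 rad → L = 2.37·(5.779099 + 3.662439 + 5.794179) = 2.37·15.235717 = 36.108649 m
RSR: p² = 2 + d² − 2cos(α−β) + 2d(sin β − sin α) = 3.086996; p = √p² = 1.756985; φ = atan2(cos α − cos β, d − sin α + sin β) = -0.005527 rad; t = (α − φ) mod 2π = 0.512264 rad, q = (φ − β) mod 2π = 0.480828 rad → L = 2.37·(0.512264 + 1.756985 + 0.480828) = 2.37·2.750077 = 6.517683 m
LSR: p² = d² − 2 + 2cos(α−β) + 2d(sin α + sin β) = 6.531755; p = √p² = 2.555730; φ = atan2(−cos α − cos β, d + sin α + sin β) − atan2(−2, p) = 0.091403 rad; t = (φ − α) mod 2π = 5.867851 rad, q = (φ − β) mod 2π = 0.577758 rad → L = 2.37·(5.867851 + 2.555730 + 0.577758) = 2.37·9.001338 = 21.333172 m
RSL: p² = d² − 2 + 2cos(α−β) − 2d(sin α + sin β) = 6.337514; p = √p² = 2.517442; φ = atan2(cos α + cos β, d − sin α − sin β) − atan2(2, p) = -0.092702 rad; t = (α − φ) mod 2π = 0.599439 rad, q = (β − φ) mod 2π = 5.889532 rad → L = 2.37·(0.599439 + 2.517442 + 5.889532) = 2.37·9.006414 = 21.345201 m
RLR: c = (6 − d² + 2cos(α−β) + 2d(sin α − sin β))/8 = 0.614125; p = 2π − arccos c = 5.373666 rad; φ = atan2(cos α − cos β, d − sin α + sin β) = -0.005527 rad; t = (α − φ + p/2) mod 2π = 3.199097 rad, q = (α − β − t + p) mod 2π = 3.167661 rad → L = 2.37·(3.199097 + 5.373666 + 3.167661) = 2.37·11.740425 = 27.824807 m
LRL: c = (6 − d² + 2cos(α−β) − 2d(sin α − sin β))/8 = -0.676682; p = 2π − arccos c = 3.969142 rad; φ = atan2(cos β − cos α, d + sin α − sin β) = 0.002651 rad; t = (φ − α + p/2) mod 2π = 1.480485 rad, q = (β − α − t + p) mod 2π = 1.495565 rad → L = 2.37·(1.480485 + 3.969142 + 1.495565) = 2.37·6.945192 = 16.460104 m
Shortest: RSR with L = 6.517683 m ≈ 6.5177 m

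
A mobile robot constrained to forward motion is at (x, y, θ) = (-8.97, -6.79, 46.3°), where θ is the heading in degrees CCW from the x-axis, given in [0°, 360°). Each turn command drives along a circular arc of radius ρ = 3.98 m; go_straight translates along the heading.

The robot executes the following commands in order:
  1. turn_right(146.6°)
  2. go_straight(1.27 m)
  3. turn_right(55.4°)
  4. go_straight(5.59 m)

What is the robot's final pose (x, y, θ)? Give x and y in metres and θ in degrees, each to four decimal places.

set_pose: (x, y, θ) = (-8.9700, -6.7900, 46.3000°), ρ = 3.98
turn_right(146.6°): centre at ρ to the right, rotate −146.6° → (-2.1767, -10.2513, -100.3000° ≡ 259.7000°)
go_straight(1.27): x += 1.27·cos θ, y += 1.27·sin θ → (-2.4038, -11.5009, 259.7000°)
turn_right(55.4°): centre at ρ to the right, rotate −55.4° → (-4.6818, -14.4166, 204.3000°)
go_straight(5.59): x += 5.59·cos θ, y += 5.59·sin θ → (-9.7766, -16.7170, 204.3000°)

(-9.7766, -16.7170, 204.3000°)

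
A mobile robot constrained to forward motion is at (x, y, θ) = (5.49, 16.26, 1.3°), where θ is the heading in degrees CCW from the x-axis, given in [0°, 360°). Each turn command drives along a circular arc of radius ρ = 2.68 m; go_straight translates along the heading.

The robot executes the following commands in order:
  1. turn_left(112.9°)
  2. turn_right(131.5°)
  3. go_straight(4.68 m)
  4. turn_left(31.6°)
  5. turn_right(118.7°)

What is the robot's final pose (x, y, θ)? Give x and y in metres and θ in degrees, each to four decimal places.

set_pose: (x, y, θ) = (5.4900, 16.2600, 1.3000°), ρ = 2.68
turn_left(112.9°): centre at ρ to the left, rotate +112.9° → (7.8737, 20.0379, 114.2000°)
turn_right(131.5°): centre at ρ to the right, rotate −131.5° → (11.1151, 23.6953, -17.3000° ≡ 342.7000°)
go_straight(4.68): x += 4.68·cos θ, y += 4.68·sin θ → (15.5834, 22.3035, 342.7000°)
turn_left(31.6°): centre at ρ to the left, rotate +31.6° → (17.0423, 22.2653, 374.3000° ≡ 14.3000°)
turn_right(118.7°): centre at ρ to the right, rotate −118.7° → (20.3001, 19.0019, -104.4000° ≡ 255.6000°)

(20.3001, 19.0019, 255.6000°)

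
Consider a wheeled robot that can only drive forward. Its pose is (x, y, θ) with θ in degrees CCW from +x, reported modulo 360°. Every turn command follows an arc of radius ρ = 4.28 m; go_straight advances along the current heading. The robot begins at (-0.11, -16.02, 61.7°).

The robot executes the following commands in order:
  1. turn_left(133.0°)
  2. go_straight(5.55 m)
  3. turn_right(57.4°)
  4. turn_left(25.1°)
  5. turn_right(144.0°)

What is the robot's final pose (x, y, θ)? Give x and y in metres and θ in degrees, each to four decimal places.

set_pose: (x, y, θ) = (-0.1100, -16.0200, 61.7000°), ρ = 4.28
turn_left(133.0°): centre at ρ to the left, rotate +133.0° → (-4.9645, -9.8510, 194.7000°)
go_straight(5.55): x += 5.55·cos θ, y += 5.55·sin θ → (-10.3329, -11.2594, 194.7000°)
turn_right(57.4°): centre at ρ to the right, rotate −57.4° → (-14.3215, -10.2649, 137.3000°)
turn_left(25.1°): centre at ρ to the left, rotate +25.1° → (-15.9299, -9.3307, 162.4000°)
turn_right(144.0°): centre at ρ to the right, rotate −144.0° → (-15.9867, -1.1898, 18.4000°)

(-15.9867, -1.1898, 18.4000°)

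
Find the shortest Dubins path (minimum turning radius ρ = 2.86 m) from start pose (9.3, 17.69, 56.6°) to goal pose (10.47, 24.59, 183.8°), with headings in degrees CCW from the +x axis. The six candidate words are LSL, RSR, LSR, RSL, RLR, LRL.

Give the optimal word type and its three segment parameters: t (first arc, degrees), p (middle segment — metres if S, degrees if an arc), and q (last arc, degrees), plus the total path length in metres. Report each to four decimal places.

RLR: t = 53.2955°, p = 187.5534°, q = 7.0579°, L = 12.3746 m

Let ψ = atan2(Δy, Δx) = atan2(6.90, 1.17) = 80.3762° be the start→goal bearing.
Normalize: d = |goal − start| / ρ = 6.998493/2.86 = 2.447025, α = (θ_start − ψ) mod 360° = 336.2238° = 5.868213 rad, β = (θ_goal − ψ) mod 360° = 103.4238° = 1.805086 rad.
Common terms: sin α = -0.403165, cos α = 0.915127, sin β = 0.972679, cos β = -0.232153, cos(α−β) = -0.604599, d² = 5.987933. Work in radians in the unit-radius frame; every candidate has L = ρ·(t + p + q).
LSL: p² = 2 + d² − 2cos(α−β) + 2d(sin α − sin β) = 2.463681; p = √p² = 1.569612; φ = atan2(cos β − cos α, d + sin α − sin β) = -0.819687 rad; t = (φ − α) mod 2π = 5.878471 rad, q = (β − φ) mod 2π = 2.624774 rad → L = 2.86·(5.878471 + 1.569612 + 2.624774) = 2.86·10.072856 = 28.808367 m
RSR: p² = 2 + d² − 2cos(α−β) + 2d(sin β − sin α) = 15.930583; p = √p² = 3.991313; φ = atan2(cos α − cos β, d − sin α + sin β) = 0.291557 rad; t = (α − φ) mod 2π = 5.576656 rad, q = (φ − β) mod 2π = 4.769656 rad → L = 2.86·(5.576656 + 3.991313 + 4.769656) = 2.86·14.337625 = 41.005608 m
LSR: p² = d² − 2 + 2cos(α−β) + 2d(sin α + sin β) = 5.565969; p = √p² = 2.359231; φ = atan2(−cos α − cos β, d + sin α + sin β) − atan2(−2, p) = 0.480521 rad; t = (φ − α) mod 2π = 0.895493 rad, q = (φ − β) mod 2π = 4.958620 rad → L = 2.86·(0.895493 + 2.359231 + 4.958620) = 2.86·8.213344 = 23.490163 m
RSL: p² = d² − 2 + 2cos(α−β) − 2d(sin α + sin β) = -0.008499 < 0 → infeasible
RLR: c = (6 − d² + 2cos(α−β) + 2d(sin α − sin β))/8 = -0.991323; p = 2π − arccos c = 3.273424 rad; φ = atan2(cos α − cos β, d − sin α + sin β) = 0.291557 rad; t = (α − φ + p/2) mod 2π = 0.930182 rad, q = (α − β − t + p) mod 2π = 0.123183 rad → L = 2.86·(0.930182 + 3.273424 + 0.123183) = 2.86·4.326789 = 12.374618 m
LRL: c = (6 − d² + 2cos(α−β) − 2d(sin α − sin β))/8 = 0.692040; p = 2π − arccos c = 5.476700 rad; φ = atan2(cos β − cos α, d + sin α − sin β) = -0.819687 rad; t = (φ − α + p/2) mod 2π = 2.333635 rad, q = (β − α − t + p) mod 2π = 5.363124 rad → L = 2.86·(2.333635 + 5.476700 + 5.363124) = 2.86·13.173459 = 37.676093 m
Shortest: RLR with L = 12.374618 m ≈ 12.3746 m
Convert RLR to answer units (arcs ×180/π): t = 0.930182·180/π = 53.2955°, p = 3.273424·180/π = 187.5534°, q = 0.123183·180/π = 7.0579°, L = 12.3746 m.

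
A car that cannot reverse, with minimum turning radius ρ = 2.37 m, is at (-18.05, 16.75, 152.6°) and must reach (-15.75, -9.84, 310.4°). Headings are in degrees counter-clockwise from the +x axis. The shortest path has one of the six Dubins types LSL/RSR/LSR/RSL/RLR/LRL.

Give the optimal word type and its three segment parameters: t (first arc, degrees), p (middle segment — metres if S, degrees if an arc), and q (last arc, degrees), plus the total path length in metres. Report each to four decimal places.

Let ψ = atan2(Δy, Δx) = atan2(-26.59, 2.30) = -85.0563° be the start→goal bearing.
Normalize: d = |goal − start| / ρ = 26.689288/2.37 = 11.261303, α = (θ_start − ψ) mod 360° = 237.6563° = 4.147885 rad, β = (θ_goal − ψ) mod 360° = 35.4563° = 0.618829 rad.
Common terms: sin α = -0.844854, cos α = -0.534997, sin β = 0.580082, cos β = 0.814558, cos(α−β) = -0.925871, d² = 126.816945. Work in radians in the unit-radius frame; every candidate has L = ρ·(t + p + q).
LSL: p² = 2 + d² − 2cos(α−β) + 2d(sin α − sin β) = 98.575419; p = √p² = 9.928515; φ = atan2(cos β − cos α, d + sin α − sin β) = 0.136349 rad; t = (φ − α) mod 2π = 2.271650 rad, q = (β − φ) mod 2π = 0.482480 rad → L = 2.37·(2.271650 + 9.928515 + 0.482480) = 2.37·12.682645 = 30.057869 m
RSR: p² = 2 + d² − 2cos(α−β) + 2d(sin β − sin α) = 162.761954; p = √p² = 12.757819; φ = atan2(cos α − cos β, d − sin α + sin β) = -0.105981 rad; t = (α − φ) mod 2π = 4.253866 rad, q = (φ − β) mod 2π = 5.558375 rad → L = 2.37·(4.253866 + 12.757819 + 5.558375) = 2.37·22.570060 = 53.491043 m
LSR: p² = d² − 2 + 2cos(α−β) + 2d(sin α + sin β) = 117.001844; p = √p² = 10.816739; φ = atan2(−cos α − cos β, d + sin α + sin β) − atan2(−2, p) = 0.157417 rad; t = (φ − α) mod 2π = 2.292717 rad, q = (φ − β) mod 2π = 5.821773 rad → L = 2.37·(2.292717 + 10.816739 + 5.821773) = 2.37·18.931229 = 44.867012 m
RSL: p² = d² − 2 + 2cos(α−β) − 2d(sin α + sin β) = 128.928564; p = √p² = 11.354671; φ = atan2(cos α + cos β, d − sin α − sin β) − atan2(2, p) = -0.150101 rad; t = (α − φ) mod 2π = 4.297985 rad, q = (β − φ) mod 2π = 0.768930 rad → L = 2.37·(4.297985 + 11.354671 + 0.768930) = 2.37·16.421587 = 38.919160 m
RLR: c = (6 − d² + 2cos(α−β) + 2d(sin α − sin β))/8 = -19.345244, |c| > 1 → infeasible
LRL: c = (6 − d² + 2cos(α−β) − 2d(sin α − sin β))/8 = -11.321927, |c| > 1 → infeasible
Shortest: LSL with L = 30.057869 m ≈ 30.0579 m
Convert LSL to answer units (arcs ×180/π): t = 2.271650·180/π = 130.1559°, p = ρ·p = 2.37·9.928515 = 23.5306 m, q = 0.482480·180/π = 27.6441°, L = 30.0579 m.

LSL: t = 130.1559°, p = 23.5306 m, q = 27.6441°, L = 30.0579 m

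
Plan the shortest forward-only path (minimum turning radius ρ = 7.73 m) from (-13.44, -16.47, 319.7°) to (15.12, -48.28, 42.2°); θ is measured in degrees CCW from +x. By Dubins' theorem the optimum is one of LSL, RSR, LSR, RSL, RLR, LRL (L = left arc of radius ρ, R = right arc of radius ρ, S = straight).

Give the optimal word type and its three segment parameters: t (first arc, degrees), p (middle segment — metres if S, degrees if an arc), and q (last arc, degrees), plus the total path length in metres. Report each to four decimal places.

RSL: t = 21.4995°, p = 31.1970 m, q = 103.9995°, L = 48.1286 m

Let ψ = atan2(Δy, Δx) = atan2(-31.81, 28.56) = -48.0815° be the start→goal bearing.
Normalize: d = |goal − start| / ρ = 42.749850/7.73 = 5.530382, α = (θ_start − ψ) mod 360° = 7.7815° = 0.135813 rad, β = (θ_goal − ψ) mod 360° = 90.2815° = 1.575710 rad.
Common terms: sin α = 0.135396, cos α = 0.990792, sin β = 0.999988, cos β = -0.004914, cos(α−β) = 0.130526, d² = 30.585121. Work in radians in the unit-radius frame; every candidate has L = ρ·(t + p + q).
LSL: p² = 2 + d² − 2cos(α−β) + 2d(sin α − sin β) = 22.761024; p = √p² = 4.770851; φ = atan2(cos β − cos α, d + sin α − sin β) = -0.210252 rad; t = (φ − α) mod 2π = 5.937120 rad, q = (β − φ) mod 2π = 1.785961 rad → L = 7.73·(5.937120 + 4.770851 + 1.785961) = 7.73·12.493933 = 96.578105 m
RSR: p² = 2 + d² − 2cos(α−β) + 2d(sin β − sin α) = 41.887114; p = √p² = 6.472026; φ = atan2(cos α − cos β, d − sin α + sin β) = 0.154461 rad; t = (α − φ) mod 2π = 6.264538 rad, q = (φ − β) mod 2π = 4.861936 rad → L = 7.73·(6.264538 + 6.472026 + 4.861936) = 7.73·17.598500 = 136.036401 m
LSR: p² = d² − 2 + 2cos(α−β) + 2d(sin α + sin β) = 41.404388; p = √p² = 6.434624; φ = atan2(−cos α − cos β, d + sin α + sin β) − atan2(−2, p) = 0.154515 rad; t = (φ − α) mod 2π = 0.018702 rad, q = (φ − β) mod 2π = 4.861990 rad → L = 7.73·(0.018702 + 6.434624 + 4.861990) = 7.73·11.315316 = 87.467396 m
RSL: p² = d² − 2 + 2cos(α−β) − 2d(sin α + sin β) = 16.287960; p = √p² = 4.035834; φ = atan2(cos α + cos β, d − sin α − sin β) − atan2(2, p) = -0.239424 rad; t = (α − φ) mod 2π = 0.375238 rad, q = (β − φ) mod 2π = 1.815134 rad → L = 7.73·(0.375238 + 4.035834 + 1.815134) = 7.73·6.226206 = 48.128573 m
RLR: c = (6 − d² + 2cos(α−β) + 2d(sin α − sin β))/8 = -4.235889, |c| > 1 → infeasible
LRL: c = (6 − d² + 2cos(α−β) − 2d(sin α − sin β))/8 = -1.845128, |c| > 1 → infeasible
Shortest: RSL with L = 48.128573 m ≈ 48.1286 m
Convert RSL to answer units (arcs ×180/π): t = 0.375238·180/π = 21.4995°, p = ρ·p = 7.73·4.035834 = 31.1970 m, q = 1.815134·180/π = 103.9995°, L = 48.1286 m.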